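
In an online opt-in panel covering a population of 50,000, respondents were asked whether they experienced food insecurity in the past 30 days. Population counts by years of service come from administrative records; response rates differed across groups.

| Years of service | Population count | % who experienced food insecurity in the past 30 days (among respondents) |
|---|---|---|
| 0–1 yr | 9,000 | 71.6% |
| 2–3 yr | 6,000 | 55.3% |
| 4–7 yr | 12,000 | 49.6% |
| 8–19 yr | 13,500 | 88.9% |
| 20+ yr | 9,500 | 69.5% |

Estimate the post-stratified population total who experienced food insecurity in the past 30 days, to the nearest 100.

Apply each group's respondent rate to its population count:
  0–1 yr: 9,000 × 71.6% = 6444
  2–3 yr: 6,000 × 55.3% = 3318
  4–7 yr: 12,000 × 49.6% = 5952
  8–19 yr: 13,500 × 88.9% = 12001.5
  20+ yr: 9,500 × 69.5% = 6602.5
Estimated total = 34,318 → 34,300.

34,300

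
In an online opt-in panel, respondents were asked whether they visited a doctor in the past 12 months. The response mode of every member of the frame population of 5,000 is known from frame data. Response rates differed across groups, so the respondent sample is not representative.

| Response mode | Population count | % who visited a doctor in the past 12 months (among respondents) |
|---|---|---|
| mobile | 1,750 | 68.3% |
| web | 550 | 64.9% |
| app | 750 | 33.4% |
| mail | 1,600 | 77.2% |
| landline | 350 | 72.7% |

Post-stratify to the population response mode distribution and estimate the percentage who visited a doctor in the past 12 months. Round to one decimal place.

65.8%

Post-stratification weights by population share, not respondent share:
  mobile: (1,750/5,000) × 68.3 = 23.905
  web: (550/5,000) × 64.9 = 7.139
  app: (750/5,000) × 33.4 = 5.01
  mail: (1,600/5,000) × 77.2 = 24.704
  landline: (350/5,000) × 72.7 = 5.089
Post-stratified estimate = 65.847 → 65.8%.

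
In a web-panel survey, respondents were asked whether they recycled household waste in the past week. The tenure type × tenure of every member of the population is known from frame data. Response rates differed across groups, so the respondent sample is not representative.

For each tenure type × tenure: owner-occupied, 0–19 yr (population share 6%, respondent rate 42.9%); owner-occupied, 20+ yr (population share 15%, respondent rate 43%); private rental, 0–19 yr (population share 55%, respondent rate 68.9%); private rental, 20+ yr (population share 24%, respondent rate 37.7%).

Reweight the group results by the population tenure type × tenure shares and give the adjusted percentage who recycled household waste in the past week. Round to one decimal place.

56.0%

Post-stratification weights by population share, not respondent share:
  owner-occupied, 0–19 yr: 0.06 × 42.9 = 2.574
  owner-occupied, 20+ yr: 0.15 × 43 = 6.45
  private rental, 0–19 yr: 0.55 × 68.9 = 37.895
  private rental, 20+ yr: 0.24 × 37.7 = 9.048
Post-stratified estimate = 55.967 → 56.0%.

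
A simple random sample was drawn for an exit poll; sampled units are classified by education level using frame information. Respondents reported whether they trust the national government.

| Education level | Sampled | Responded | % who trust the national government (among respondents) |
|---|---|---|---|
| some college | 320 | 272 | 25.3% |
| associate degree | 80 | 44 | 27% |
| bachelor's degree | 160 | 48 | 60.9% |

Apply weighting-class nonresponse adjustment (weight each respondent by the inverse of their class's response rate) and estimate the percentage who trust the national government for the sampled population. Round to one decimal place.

Class response rates: some college 272/320 = 85%, associate degree 44/80 = 55%, bachelor's degree 48/160 = 30%.
Each respondent's weight = sampled/responded in their class; summing within a class gives n_sampled, so:
  some college: 320 × 25.3 = 8096
  associate degree: 80 × 27 = 2160
  bachelor's degree: 160 × 60.9 = 9744
Adjusted estimate = 20,000 / 560 = 35.7143 → 35.7%.

35.7%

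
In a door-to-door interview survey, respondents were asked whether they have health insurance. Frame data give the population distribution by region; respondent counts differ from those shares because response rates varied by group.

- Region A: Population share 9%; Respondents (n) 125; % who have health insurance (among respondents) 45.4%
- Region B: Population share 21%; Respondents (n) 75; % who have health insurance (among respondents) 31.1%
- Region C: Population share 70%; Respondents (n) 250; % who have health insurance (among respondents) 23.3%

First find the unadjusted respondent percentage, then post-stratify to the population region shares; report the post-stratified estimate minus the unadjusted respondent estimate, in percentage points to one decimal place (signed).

-3.8 percentage points

Unadjusted (pooled respondent) estimate weights by respondent counts:
  (125/450)×45.4 + (75/450)×31.1 + (250/450)×23.3 = 30.7389%
Reweighting by population region shares:
  0.09×45.4 + 0.21×31.1 + 0.7×23.3 = 26.927%
Difference = 26.927 − 30.7389 = -3.8119 pp.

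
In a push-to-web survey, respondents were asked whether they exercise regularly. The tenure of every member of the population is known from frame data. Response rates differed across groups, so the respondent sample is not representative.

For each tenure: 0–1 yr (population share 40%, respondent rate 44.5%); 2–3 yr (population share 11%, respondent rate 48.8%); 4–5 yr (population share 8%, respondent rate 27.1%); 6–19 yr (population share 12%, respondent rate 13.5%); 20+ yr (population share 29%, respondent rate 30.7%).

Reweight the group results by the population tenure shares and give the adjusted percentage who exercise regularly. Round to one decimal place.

Each cell contributes population-share × respondent value:
  0–1 yr: 0.4 × 44.5 = 17.8
  2–3 yr: 0.11 × 48.8 = 5.368
  4–5 yr: 0.08 × 27.1 = 2.168
  6–19 yr: 0.12 × 13.5 = 1.62
  20+ yr: 0.29 × 30.7 = 8.903
Post-stratified estimate = 35.859 → 35.9%.

35.9%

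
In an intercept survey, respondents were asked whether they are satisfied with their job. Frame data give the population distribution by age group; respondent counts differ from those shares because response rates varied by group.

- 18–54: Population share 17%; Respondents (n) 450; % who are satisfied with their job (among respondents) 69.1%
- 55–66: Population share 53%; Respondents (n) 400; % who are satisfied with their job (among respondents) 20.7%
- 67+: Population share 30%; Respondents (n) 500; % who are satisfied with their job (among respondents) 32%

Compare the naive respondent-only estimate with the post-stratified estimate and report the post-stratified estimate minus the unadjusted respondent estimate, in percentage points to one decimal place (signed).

Naive respondent-only estimate (weights = respondent counts):
  (450/1350)×69.1 + (400/1350)×20.7 + (500/1350)×32 = 41.0185%
Post-stratified estimate weights by population shares:
  0.17×69.1 + 0.53×20.7 + 0.3×32 = 32.318%
Difference = 32.318 − 41.0185 = -8.7005 pp.

-8.7 percentage points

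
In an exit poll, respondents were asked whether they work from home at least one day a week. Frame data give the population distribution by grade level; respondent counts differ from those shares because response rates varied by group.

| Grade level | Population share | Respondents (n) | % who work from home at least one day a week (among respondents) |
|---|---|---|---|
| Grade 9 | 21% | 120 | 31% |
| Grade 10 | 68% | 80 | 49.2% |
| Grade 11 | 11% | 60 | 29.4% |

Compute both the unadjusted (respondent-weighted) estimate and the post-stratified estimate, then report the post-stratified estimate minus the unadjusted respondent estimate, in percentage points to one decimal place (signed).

+7.0 percentage points

Naive respondent-only estimate (weights = respondent counts):
  (120/260)×31 + (80/260)×49.2 + (60/260)×29.4 = 36.2308%
Post-stratified estimate weights by population shares:
  0.21×31 + 0.68×49.2 + 0.11×29.4 = 43.2%
Difference = 43.2 − 36.2308 = 6.9692 pp.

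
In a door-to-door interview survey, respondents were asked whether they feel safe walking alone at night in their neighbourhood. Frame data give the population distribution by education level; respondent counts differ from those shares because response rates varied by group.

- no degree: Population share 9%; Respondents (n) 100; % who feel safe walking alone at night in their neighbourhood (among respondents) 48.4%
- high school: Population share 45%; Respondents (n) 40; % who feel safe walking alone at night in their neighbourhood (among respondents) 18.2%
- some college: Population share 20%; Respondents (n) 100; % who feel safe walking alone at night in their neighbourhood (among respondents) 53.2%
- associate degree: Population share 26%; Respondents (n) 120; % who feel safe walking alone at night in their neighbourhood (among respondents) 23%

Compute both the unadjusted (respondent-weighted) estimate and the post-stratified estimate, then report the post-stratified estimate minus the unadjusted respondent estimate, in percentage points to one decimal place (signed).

Unadjusted (pooled respondent) estimate weights by respondent counts:
  (100/360)×48.4 + (40/360)×18.2 + (100/360)×53.2 + (120/360)×23 = 37.9111%
Post-stratified estimate weights by population shares:
  0.09×48.4 + 0.45×18.2 + 0.2×53.2 + 0.26×23 = 29.166%
Difference = 29.166 − 37.9111 = -8.7451 pp.

-8.7 percentage points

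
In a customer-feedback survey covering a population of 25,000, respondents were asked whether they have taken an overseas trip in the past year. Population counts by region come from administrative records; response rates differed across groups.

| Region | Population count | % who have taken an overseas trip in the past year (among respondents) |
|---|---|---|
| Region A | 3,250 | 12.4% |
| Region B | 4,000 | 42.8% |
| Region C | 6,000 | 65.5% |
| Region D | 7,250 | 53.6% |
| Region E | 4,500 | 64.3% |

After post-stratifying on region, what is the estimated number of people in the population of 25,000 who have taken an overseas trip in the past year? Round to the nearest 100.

Apply each group's respondent rate to its population count:
  Region A: 3,250 × 12.4% = 403
  Region B: 4,000 × 42.8% = 1712
  Region C: 6,000 × 65.5% = 3930
  Region D: 7,250 × 53.6% = 3886
  Region E: 4,500 × 64.3% = 2893.5
Estimated total = 12824.5 → 12,800.

12,800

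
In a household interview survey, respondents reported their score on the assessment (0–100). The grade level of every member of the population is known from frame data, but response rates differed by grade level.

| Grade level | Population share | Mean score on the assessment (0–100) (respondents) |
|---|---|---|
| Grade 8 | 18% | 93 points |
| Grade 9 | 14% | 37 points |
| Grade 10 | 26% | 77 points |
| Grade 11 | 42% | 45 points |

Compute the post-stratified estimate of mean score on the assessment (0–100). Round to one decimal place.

Each cell contributes population-share × respondent value:
  Grade 8: 0.18 × 93 = 16.74
  Grade 9: 0.14 × 37 = 5.18
  Grade 10: 0.26 × 77 = 20.02
  Grade 11: 0.42 × 45 = 18.9
Post-stratified estimate = 60.84 → 60.8.

60.8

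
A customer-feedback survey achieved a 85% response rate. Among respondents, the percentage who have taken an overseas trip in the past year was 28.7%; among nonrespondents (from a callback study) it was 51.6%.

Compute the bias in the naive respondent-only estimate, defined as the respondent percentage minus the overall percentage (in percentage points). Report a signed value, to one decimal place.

Nonresponse fraction = 1 − 0.85 = 0.15.
Bias = (nonresponse fraction) × (respondent percentage − nonrespondent percentage)
     = 0.15 × (28.7 − 51.6) = 0.15 × -22.9 = -3.435.

-3.4 percentage points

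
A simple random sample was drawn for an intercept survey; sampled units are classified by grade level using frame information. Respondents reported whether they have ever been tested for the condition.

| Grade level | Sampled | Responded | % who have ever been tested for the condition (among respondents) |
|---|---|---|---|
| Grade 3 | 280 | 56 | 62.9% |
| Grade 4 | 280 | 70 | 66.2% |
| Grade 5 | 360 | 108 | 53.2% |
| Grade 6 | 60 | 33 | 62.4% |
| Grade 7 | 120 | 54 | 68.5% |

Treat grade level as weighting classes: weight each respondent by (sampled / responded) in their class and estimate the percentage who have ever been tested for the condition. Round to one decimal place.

Response rates by class: Grade 3 56/280 = 20%, Grade 4 70/280 = 25%, Grade 5 108/360 = 30%, Grade 6 33/60 = 55%, Grade 7 54/120 = 45%.
Weighting each respondent by the inverse class response rate inflates each class back to its sampled size, so the class weight is n_sampled:
  Grade 3: 280 × 62.9 = 17,612
  Grade 4: 280 × 66.2 = 18,536
  Grade 5: 360 × 53.2 = 19,152
  Grade 6: 60 × 62.4 = 3744
  Grade 7: 120 × 68.5 = 8220
Adjusted estimate = 67,264 / 1,100 = 61.1491 → 61.1%.

61.1%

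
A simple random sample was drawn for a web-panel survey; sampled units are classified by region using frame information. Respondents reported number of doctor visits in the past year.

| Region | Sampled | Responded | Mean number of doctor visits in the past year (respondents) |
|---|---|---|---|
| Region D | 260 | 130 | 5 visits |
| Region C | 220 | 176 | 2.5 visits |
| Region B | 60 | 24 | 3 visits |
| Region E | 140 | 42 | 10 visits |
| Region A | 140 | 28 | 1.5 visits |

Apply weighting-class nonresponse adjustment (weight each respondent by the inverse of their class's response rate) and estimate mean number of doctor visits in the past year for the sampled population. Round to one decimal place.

Response rates by class: Region D 130/260 = 50%, Region C 176/220 = 80%, Region B 24/60 = 40%, Region E 42/140 = 30%, Region A 28/140 = 20%.
Each respondent's weight = sampled/responded in their class; summing within a class gives n_sampled, so:
  Region D: 260 × 5 = 1300
  Region C: 220 × 2.5 = 550
  Region B: 60 × 3 = 180
  Region E: 140 × 10 = 1400
  Region A: 140 × 1.5 = 210
Adjusted estimate = 3640 / 820 = 4.43902 → 4.4.

4.4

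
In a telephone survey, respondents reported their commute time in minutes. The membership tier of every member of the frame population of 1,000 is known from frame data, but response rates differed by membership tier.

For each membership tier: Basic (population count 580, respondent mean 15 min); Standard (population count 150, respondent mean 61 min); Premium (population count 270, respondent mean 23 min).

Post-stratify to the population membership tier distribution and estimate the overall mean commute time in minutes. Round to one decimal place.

24.1

Reweight to the known membership tier distribution:
  Basic: (580/1,000) × 15 = 8.7
  Standard: (150/1,000) × 61 = 9.15
  Premium: (270/1,000) × 23 = 6.21
Post-stratified estimate = 24.06 → 24.1.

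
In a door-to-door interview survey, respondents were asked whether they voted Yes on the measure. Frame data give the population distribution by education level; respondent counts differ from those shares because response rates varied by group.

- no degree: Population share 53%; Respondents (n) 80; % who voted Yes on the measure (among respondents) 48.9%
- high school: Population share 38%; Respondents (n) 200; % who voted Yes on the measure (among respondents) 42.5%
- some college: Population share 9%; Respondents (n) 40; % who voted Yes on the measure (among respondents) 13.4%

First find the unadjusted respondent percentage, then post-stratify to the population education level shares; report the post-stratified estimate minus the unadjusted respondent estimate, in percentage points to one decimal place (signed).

Without adjustment, the pooled respondent share is:
  (80/320)×48.9 + (200/320)×42.5 + (40/320)×13.4 = 40.4625%
Post-stratifying to population shares instead:
  0.53×48.9 + 0.38×42.5 + 0.09×13.4 = 43.273%
Difference = 43.273 − 40.4625 = 2.8105 pp.

+2.8 percentage points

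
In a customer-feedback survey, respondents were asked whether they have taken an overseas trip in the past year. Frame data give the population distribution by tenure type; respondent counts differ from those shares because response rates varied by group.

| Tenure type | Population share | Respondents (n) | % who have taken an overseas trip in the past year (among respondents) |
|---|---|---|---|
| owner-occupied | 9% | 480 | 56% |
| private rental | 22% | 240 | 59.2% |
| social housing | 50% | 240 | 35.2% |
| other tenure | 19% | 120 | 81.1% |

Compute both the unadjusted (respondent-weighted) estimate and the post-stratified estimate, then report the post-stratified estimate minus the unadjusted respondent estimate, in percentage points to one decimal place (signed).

Unadjusted (pooled respondent) estimate weights by respondent counts:
  (480/1080)×56 + (240/1080)×59.2 + (240/1080)×35.2 + (120/1080)×81.1 = 54.8778%
Reweighting by population tenure type shares:
  0.09×56 + 0.22×59.2 + 0.5×35.2 + 0.19×81.1 = 51.073%
Difference = 51.073 − 54.8778 = -3.8048 pp.

-3.8 percentage points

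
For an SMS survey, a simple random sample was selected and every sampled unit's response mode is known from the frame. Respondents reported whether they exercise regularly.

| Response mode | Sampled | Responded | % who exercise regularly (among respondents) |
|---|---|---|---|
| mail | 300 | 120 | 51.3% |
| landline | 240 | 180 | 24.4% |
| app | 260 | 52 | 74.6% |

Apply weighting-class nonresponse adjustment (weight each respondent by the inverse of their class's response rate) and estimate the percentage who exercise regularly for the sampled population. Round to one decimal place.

Class response rates: mail 120/300 = 40%, landline 180/240 = 75%, app 52/260 = 20%.
Weighting each respondent by the inverse class response rate inflates each class back to its sampled size, so the class weight is n_sampled:
  mail: 300 × 51.3 = 15,390
  landline: 240 × 24.4 = 5856
  app: 260 × 74.6 = 19,396
Adjusted estimate = 40,642 / 800 = 50.8025 → 50.8%.

50.8%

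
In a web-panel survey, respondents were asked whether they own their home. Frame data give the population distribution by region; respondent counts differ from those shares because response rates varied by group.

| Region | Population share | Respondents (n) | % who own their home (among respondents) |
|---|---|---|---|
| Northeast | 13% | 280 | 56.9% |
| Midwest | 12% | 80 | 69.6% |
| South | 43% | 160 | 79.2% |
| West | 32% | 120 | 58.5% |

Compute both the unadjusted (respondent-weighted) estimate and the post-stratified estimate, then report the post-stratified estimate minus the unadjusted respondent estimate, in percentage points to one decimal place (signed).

Naive respondent-only estimate (weights = respondent counts):
  (280/640)×56.9 + (80/640)×69.6 + (160/640)×79.2 + (120/640)×58.5 = 64.3625%
Post-stratified estimate weights by population shares:
  0.13×56.9 + 0.12×69.6 + 0.43×79.2 + 0.32×58.5 = 68.525%
Difference = 68.525 − 64.3625 = 4.1625 pp.

+4.2 percentage points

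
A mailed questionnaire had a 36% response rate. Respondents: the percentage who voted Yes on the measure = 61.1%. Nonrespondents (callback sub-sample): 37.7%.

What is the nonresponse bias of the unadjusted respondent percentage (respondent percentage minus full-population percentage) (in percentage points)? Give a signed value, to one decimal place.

+15.0 percentage points

Nonresponse fraction = 1 − 0.36 = 0.64.
Bias = (nonresponse fraction) × (respondent percentage − nonrespondent percentage)
     = 0.64 × (61.1 − 37.7) = 0.64 × 23.4 = 14.976.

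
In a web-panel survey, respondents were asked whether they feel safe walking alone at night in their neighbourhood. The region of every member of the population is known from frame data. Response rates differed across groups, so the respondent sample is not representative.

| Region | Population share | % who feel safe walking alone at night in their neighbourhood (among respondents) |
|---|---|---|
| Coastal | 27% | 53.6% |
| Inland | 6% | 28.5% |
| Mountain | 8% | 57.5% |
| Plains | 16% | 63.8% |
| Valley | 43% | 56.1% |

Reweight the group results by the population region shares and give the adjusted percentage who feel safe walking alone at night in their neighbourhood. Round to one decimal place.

55.1%

Weight each group's respondent value by its population share:
  Coastal: 0.27 × 53.6 = 14.472
  Inland: 0.06 × 28.5 = 1.71
  Mountain: 0.08 × 57.5 = 4.6
  Plains: 0.16 × 63.8 = 10.208
  Valley: 0.43 × 56.1 = 24.123
Post-stratified estimate = 55.113 → 55.1%.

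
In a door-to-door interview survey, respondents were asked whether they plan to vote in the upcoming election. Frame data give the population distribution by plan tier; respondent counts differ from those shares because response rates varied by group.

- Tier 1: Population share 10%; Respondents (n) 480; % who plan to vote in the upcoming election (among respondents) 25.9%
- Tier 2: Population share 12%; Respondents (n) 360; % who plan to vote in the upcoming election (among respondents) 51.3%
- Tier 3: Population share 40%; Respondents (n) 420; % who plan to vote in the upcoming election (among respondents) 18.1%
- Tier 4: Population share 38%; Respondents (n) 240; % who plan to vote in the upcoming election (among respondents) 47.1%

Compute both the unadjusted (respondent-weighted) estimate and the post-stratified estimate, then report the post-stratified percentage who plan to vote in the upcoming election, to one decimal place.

Without adjustment, the pooled respondent share is:
  (480/1500)×25.9 + (360/1500)×51.3 + (420/1500)×18.1 + (240/1500)×47.1 = 33.204%
Post-stratified estimate weights by population shares:
  0.1×25.9 + 0.12×51.3 + 0.4×18.1 + 0.38×47.1 = 33.884%

33.9%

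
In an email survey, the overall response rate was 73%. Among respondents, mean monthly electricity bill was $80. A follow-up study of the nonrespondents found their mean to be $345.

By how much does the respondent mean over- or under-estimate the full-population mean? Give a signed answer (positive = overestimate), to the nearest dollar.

Nonresponse fraction = 1 − 0.73 = 0.27.
Bias = (nonresponse fraction) × (respondent mean − nonrespondent mean)
     = 0.27 × (80 − 345) = 0.27 × -265 = -71.55.

-$72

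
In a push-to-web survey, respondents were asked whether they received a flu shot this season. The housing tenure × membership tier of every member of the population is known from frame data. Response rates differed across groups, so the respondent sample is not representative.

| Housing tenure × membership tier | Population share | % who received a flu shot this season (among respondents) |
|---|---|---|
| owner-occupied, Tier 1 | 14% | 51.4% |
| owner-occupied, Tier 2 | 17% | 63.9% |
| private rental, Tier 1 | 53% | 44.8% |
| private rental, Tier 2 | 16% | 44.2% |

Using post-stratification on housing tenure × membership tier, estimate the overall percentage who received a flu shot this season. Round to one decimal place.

Post-stratification weights by population share, not respondent share:
  owner-occupied, Tier 1: 0.14 × 51.4 = 7.196
  owner-occupied, Tier 2: 0.17 × 63.9 = 10.863
  private rental, Tier 1: 0.53 × 44.8 = 23.744
  private rental, Tier 2: 0.16 × 44.2 = 7.072
Post-stratified estimate = 48.875 → 48.9%.

48.9%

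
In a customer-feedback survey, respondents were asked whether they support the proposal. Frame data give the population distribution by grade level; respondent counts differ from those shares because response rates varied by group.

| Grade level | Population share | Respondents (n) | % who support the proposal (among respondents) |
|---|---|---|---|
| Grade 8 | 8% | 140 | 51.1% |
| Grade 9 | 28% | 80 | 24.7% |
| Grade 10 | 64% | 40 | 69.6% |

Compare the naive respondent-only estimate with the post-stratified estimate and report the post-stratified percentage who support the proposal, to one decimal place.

55.5%

Without adjustment, the pooled respondent share is:
  (140/260)×51.1 + (80/260)×24.7 + (40/260)×69.6 = 45.8231%
Post-stratifying to population shares instead:
  0.08×51.1 + 0.28×24.7 + 0.64×69.6 = 55.548%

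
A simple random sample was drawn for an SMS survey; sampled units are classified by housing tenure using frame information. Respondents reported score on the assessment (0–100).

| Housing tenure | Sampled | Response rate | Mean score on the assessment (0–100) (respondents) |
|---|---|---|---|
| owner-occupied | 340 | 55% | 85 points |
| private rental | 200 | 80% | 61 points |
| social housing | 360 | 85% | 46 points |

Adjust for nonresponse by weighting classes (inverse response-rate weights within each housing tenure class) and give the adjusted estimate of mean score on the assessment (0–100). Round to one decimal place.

Inverse-response-rate weighting restores each class to its sampled count, so class totals weight by n_sampled:
  owner-occupied: 340 × 85 = 28,900
  private rental: 200 × 61 = 12,200
  social housing: 360 × 46 = 16,560
Adjusted estimate = 57,660 / 900 = 64.0667 → 64.1.

64.1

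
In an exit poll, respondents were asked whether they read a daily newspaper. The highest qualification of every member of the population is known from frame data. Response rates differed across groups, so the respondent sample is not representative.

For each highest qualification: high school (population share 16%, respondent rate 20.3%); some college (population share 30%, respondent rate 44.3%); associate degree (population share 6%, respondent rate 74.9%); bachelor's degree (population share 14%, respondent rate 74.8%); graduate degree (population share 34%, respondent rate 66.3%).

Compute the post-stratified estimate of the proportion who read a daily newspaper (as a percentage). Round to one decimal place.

Each cell contributes population-share × respondent value:
  high school: 0.16 × 20.3 = 3.248
  some college: 0.3 × 44.3 = 13.29
  associate degree: 0.06 × 74.9 = 4.494
  bachelor's degree: 0.14 × 74.8 = 10.472
  graduate degree: 0.34 × 66.3 = 22.542
Post-stratified estimate = 54.046 → 54.0%.

54.0%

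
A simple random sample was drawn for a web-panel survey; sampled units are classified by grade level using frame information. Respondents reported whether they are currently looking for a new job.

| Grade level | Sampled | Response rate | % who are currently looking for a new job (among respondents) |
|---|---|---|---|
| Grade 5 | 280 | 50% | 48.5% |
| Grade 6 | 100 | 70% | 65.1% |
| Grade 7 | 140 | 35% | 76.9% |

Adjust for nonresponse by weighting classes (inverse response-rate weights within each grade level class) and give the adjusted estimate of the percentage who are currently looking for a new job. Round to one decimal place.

59.3%

With weight = n_sampled/n_responded per class, the weighted class total is n_sampled:
  Grade 5: 280 × 48.5 = 13,580
  Grade 6: 100 × 65.1 = 6510
  Grade 7: 140 × 76.9 = 10,766
Adjusted estimate = 30,856 / 520 = 59.3385 → 59.3%.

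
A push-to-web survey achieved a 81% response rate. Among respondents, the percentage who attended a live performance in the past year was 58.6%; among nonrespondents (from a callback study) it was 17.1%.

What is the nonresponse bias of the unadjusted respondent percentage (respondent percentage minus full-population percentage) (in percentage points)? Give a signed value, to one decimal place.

+7.9 percentage points

Nonresponse fraction = 1 − 0.81 = 0.19.
Bias = (nonresponse fraction) × (respondent percentage − nonrespondent percentage)
     = 0.19 × (58.6 − 17.1) = 0.19 × 41.5 = 7.885.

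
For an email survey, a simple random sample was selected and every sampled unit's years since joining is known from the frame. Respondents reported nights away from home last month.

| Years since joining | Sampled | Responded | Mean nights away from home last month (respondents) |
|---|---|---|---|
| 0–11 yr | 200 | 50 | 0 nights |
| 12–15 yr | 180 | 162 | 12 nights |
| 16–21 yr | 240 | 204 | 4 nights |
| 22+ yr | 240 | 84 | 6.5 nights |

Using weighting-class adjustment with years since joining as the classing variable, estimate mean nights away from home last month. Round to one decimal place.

5.4

Class response rates: 0–11 yr 50/200 = 25%, 12–15 yr 162/180 = 90%, 16–21 yr 204/240 = 85%, 22+ yr 84/240 = 35%.
Inverse-response-rate weighting restores each class to its sampled count, so class totals weight by n_sampled:
  0–11 yr: 200 × 0 = 0
  12–15 yr: 180 × 12 = 2160
  16–21 yr: 240 × 4 = 960
  22+ yr: 240 × 6.5 = 1560
Adjusted estimate = 4680 / 860 = 5.44186 → 5.4.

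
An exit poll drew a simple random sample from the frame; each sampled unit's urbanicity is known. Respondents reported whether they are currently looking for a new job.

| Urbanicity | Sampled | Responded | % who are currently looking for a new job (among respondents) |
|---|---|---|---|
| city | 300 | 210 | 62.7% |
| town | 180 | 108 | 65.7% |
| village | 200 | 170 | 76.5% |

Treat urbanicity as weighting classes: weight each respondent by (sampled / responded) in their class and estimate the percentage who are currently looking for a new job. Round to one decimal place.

Response rates by class: city 210/300 = 70%, town 108/180 = 60%, village 170/200 = 85%.
With weight = n_sampled/n_responded per class, the weighted class total is n_sampled:
  city: 300 × 62.7 = 18,810
  town: 180 × 65.7 = 11,826
  village: 200 × 76.5 = 15,300
Adjusted estimate = 45,936 / 680 = 67.5529 → 67.6%.

67.6%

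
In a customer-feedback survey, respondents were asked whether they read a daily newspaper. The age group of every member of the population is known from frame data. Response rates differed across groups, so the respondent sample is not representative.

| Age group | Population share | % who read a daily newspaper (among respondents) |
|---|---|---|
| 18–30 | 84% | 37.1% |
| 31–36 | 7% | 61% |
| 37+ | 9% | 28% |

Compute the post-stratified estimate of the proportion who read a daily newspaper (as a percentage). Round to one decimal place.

Weight each group's respondent value by its population share:
  18–30: 0.84 × 37.1 = 31.164
  31–36: 0.07 × 61 = 4.27
  37+: 0.09 × 28 = 2.52
Post-stratified estimate = 37.954 → 38.0%.

38.0%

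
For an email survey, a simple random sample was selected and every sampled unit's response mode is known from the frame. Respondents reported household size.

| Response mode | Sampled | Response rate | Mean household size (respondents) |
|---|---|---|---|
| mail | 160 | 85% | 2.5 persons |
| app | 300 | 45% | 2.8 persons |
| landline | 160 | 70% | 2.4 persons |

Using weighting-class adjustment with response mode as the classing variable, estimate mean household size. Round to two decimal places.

2.62

With weight = n_sampled/n_responded per class, the weighted class total is n_sampled:
  mail: 160 × 2.5 = 400
  app: 300 × 2.8 = 840
  landline: 160 × 2.4 = 384
Adjusted estimate = 1624 / 620 = 2.61936 → 2.62.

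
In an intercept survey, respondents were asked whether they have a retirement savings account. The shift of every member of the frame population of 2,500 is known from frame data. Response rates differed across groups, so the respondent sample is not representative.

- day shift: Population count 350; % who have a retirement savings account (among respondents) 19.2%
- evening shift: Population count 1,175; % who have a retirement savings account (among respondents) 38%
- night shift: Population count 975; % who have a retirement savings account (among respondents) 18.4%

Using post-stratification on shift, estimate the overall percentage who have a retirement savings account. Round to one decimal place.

Post-stratification weights by population share, not respondent share:
  day shift: (350/2,500) × 19.2 = 2.688
  evening shift: (1,175/2,500) × 38 = 17.86
  night shift: (975/2,500) × 18.4 = 7.176
Post-stratified estimate = 27.724 → 27.7%.

27.7%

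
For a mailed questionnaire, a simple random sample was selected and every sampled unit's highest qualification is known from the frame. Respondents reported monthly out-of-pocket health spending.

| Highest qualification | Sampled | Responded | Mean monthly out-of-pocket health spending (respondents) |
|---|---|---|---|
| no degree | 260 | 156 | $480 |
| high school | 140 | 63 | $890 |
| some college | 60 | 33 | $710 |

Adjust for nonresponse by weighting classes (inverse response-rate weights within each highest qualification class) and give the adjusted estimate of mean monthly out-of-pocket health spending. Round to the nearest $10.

Class response rates: no degree 156/260 = 60%, high school 63/140 = 45%, some college 33/60 = 55%.
Inverse-response-rate weighting restores each class to its sampled count, so class totals weight by n_sampled:
  no degree: 260 × 480 = 124,800
  high school: 140 × 890 = 124,600
  some college: 60 × 710 = 42,600
Adjusted estimate = 292,000 / 460 = 634.783 → $630.

$630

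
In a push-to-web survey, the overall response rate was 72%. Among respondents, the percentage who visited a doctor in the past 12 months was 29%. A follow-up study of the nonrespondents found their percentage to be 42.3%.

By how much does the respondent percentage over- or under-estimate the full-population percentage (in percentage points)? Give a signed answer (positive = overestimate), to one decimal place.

-3.7 percentage points

Nonresponse fraction = 1 − 0.72 = 0.28.
Bias = (nonresponse fraction) × (respondent percentage − nonrespondent percentage)
     = 0.28 × (29 − 42.3) = 0.28 × -13.3 = -3.724.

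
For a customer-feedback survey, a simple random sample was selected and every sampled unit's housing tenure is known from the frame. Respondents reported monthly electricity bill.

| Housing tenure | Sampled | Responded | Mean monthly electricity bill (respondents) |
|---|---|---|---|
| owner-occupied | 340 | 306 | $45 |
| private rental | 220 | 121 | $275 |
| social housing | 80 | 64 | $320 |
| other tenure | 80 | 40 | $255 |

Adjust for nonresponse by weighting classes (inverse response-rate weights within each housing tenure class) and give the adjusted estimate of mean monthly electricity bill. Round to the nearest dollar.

$169

Response rates by class: owner-occupied 306/340 = 90%, private rental 121/220 = 55%, social housing 64/80 = 80%, other tenure 40/80 = 50%.
With weight = n_sampled/n_responded per class, the weighted class total is n_sampled:
  owner-occupied: 340 × 45 = 15,300
  private rental: 220 × 275 = 60,500
  social housing: 80 × 320 = 25,600
  other tenure: 80 × 255 = 20,400
Adjusted estimate = 121,800 / 720 = 169.167 → $169.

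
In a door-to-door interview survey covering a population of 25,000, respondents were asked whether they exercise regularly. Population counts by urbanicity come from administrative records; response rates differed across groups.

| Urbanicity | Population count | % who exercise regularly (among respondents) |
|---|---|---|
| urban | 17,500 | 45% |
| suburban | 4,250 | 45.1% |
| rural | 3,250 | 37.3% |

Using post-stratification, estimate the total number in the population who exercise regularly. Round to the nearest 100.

11,000

Apply each group's respondent rate to its population count:
  urban: 17,500 × 45% = 7875
  suburban: 4,250 × 45.1% = 1916.75
  rural: 3,250 × 37.3% = 1212.25
Estimated total = 11,004 → 11,000.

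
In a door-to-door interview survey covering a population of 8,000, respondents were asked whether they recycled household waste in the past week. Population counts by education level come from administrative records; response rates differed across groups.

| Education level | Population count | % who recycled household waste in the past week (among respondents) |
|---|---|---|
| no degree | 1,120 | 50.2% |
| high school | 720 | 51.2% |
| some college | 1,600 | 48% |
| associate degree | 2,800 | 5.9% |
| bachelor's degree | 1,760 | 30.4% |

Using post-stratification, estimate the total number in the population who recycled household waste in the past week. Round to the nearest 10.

Estimated count per cell = population count × respondent percentage:
  no degree: 1,120 × 50.2% = 562.24
  high school: 720 × 51.2% = 368.64
  some college: 1,600 × 48% = 768
  associate degree: 2,800 × 5.9% = 165.2
  bachelor's degree: 1,760 × 30.4% = 535.04
Estimated total = 2399.12 → 2,400.

2,400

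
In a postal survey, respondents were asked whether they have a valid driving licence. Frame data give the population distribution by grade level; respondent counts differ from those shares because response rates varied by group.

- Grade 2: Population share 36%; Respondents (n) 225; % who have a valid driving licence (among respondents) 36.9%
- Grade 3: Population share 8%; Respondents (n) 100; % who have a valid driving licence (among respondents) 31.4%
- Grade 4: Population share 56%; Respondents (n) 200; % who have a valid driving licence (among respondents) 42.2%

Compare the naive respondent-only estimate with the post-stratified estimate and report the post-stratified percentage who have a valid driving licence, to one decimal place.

Without adjustment, the pooled respondent share is:
  (225/525)×36.9 + (100/525)×31.4 + (200/525)×42.2 = 37.8714%
Post-stratifying to population shares instead:
  0.36×36.9 + 0.08×31.4 + 0.56×42.2 = 39.428%

39.4%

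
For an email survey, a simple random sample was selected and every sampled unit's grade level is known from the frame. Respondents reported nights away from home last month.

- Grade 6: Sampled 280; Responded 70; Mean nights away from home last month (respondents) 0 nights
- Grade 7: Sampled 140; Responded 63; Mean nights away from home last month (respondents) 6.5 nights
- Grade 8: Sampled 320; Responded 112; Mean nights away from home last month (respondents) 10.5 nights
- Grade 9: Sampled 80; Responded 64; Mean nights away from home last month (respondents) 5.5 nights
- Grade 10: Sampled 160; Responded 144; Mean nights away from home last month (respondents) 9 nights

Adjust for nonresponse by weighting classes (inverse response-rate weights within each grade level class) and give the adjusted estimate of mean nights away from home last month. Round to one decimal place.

Class response rates: Grade 6 70/280 = 25%, Grade 7 63/140 = 45%, Grade 8 112/320 = 35%, Grade 9 64/80 = 80%, Grade 10 144/160 = 90%.
Inverse-response-rate weighting restores each class to its sampled count, so class totals weight by n_sampled:
  Grade 6: 280 × 0 = 0
  Grade 7: 140 × 6.5 = 910
  Grade 8: 320 × 10.5 = 3360
  Grade 9: 80 × 5.5 = 440
  Grade 10: 160 × 9 = 1440
Adjusted estimate = 6150 / 980 = 6.27551 → 6.3.

6.3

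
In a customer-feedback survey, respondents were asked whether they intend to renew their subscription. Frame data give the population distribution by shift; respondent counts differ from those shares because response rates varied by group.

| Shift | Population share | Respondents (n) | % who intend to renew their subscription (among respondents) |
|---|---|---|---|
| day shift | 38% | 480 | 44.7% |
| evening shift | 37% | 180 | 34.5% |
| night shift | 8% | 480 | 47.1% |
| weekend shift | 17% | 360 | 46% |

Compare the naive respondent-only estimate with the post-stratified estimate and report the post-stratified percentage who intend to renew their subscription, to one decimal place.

Unadjusted (pooled respondent) estimate weights by respondent counts:
  (480/1500)×44.7 + (180/1500)×34.5 + (480/1500)×47.1 + (360/1500)×46 = 44.556%
Post-stratifying to population shares instead:
  0.38×44.7 + 0.37×34.5 + 0.08×47.1 + 0.17×46 = 41.339%

41.3%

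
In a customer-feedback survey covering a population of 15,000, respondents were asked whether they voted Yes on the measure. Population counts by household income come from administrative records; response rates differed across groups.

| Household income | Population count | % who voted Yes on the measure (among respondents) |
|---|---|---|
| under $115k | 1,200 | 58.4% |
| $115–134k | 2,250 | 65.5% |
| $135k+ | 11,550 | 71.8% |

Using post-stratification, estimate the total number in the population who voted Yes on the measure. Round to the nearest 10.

10,470

Estimated count per cell = population count × respondent percentage:
  under $115k: 1,200 × 58.4% = 700.8
  $115–134k: 2,250 × 65.5% = 1473.75
  $135k+: 11,550 × 71.8% = 8292.9
Estimated total = 10467.5 → 10,470.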